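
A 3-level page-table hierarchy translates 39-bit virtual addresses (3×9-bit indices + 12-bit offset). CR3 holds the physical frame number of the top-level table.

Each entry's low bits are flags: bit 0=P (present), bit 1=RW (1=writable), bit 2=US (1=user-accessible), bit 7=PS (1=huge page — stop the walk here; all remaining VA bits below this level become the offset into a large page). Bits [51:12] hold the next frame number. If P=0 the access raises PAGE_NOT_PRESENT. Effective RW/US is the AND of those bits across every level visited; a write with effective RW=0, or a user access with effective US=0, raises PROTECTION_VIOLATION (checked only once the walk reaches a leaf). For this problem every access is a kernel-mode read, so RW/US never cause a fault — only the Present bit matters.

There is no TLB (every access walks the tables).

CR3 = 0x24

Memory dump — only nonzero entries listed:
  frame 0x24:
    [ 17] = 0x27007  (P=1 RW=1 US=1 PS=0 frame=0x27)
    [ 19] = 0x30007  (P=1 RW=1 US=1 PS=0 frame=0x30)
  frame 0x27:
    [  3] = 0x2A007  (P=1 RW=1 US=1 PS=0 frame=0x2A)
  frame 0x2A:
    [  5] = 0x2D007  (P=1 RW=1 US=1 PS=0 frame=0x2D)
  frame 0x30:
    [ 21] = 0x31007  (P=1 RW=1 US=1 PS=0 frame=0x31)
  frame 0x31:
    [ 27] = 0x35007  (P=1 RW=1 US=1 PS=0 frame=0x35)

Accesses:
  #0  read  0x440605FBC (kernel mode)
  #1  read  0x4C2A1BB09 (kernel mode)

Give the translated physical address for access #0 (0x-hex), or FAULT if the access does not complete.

Trace:
#0 VA=0x440605FBC (r,kernel):
  [0] read 0x24 idx=17: raw=0x27007 flags P=1 W=1 U=1 S=0
  [1] read 0x27 idx=3: raw=0x2A007 flags P=1 W=1 U=1 S=0
  [2] read 0x2A idx=5: raw=0x2D007 flags P=1 W=1 U=1 S=0
  ✓ 0x2DFBC  — 3 lookups
#1 VA=0x4C2A1BB09 (r,kernel):
  [0] read 0x24 idx=19: raw=0x30007 flags P=1 W=1 U=1 S=0
  [1] read 0x30 idx=21: raw=0x31007 flags P=1 W=1 U=1 S=0
  [2] read 0x31 idx=27: raw=0x35007 flags P=1 W=1 U=1 S=0
  ✓ 0x35B09  — 3 lookups

Access #0 PA: 0x2DFBC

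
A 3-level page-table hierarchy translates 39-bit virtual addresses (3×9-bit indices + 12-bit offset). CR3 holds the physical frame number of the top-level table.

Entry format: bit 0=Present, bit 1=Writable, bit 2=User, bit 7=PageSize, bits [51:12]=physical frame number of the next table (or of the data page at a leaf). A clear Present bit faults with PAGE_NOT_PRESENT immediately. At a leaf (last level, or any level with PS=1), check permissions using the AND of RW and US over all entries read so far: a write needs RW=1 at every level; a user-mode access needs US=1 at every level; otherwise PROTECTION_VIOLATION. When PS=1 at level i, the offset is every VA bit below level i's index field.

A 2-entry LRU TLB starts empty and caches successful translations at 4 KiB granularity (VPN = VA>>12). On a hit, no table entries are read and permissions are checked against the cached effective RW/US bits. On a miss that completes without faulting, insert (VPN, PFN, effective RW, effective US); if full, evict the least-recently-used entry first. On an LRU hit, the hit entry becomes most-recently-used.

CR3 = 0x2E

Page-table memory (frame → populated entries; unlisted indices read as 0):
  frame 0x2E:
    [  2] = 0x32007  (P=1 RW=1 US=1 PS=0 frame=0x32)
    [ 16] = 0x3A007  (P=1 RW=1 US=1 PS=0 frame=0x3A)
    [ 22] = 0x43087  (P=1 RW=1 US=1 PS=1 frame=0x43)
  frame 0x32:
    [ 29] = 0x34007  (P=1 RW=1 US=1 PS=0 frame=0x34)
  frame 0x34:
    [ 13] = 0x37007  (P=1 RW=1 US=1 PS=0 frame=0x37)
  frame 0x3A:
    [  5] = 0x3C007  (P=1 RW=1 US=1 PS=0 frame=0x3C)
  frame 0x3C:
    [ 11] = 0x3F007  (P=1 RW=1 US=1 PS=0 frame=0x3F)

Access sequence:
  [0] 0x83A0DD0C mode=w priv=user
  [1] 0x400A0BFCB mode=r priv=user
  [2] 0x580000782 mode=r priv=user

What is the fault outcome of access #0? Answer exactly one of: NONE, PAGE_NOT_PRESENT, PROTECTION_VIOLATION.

Per-access translation:
#0 VA=0x83A0DD0C (w,user):
  lvl0: tbl 0x2E, slot 2 ⇒ 0x32007 (P1/RW1/US1/PS0)
  lvl1: tbl 0x32, slot 29 ⇒ 0x34007 (P1/RW1/US1/PS0)
  lvl2: tbl 0x34, slot 13 ⇒ 0x37007 (P1/RW1/US1/PS0)
  ✓ 0x37D0C  — 3 lookups
#1 VA=0x400A0BFCB (r,user):
  lvl0: tbl 0x2E, slot 16 ⇒ 0x3A007 (P1/RW1/US1/PS0)
  lvl1: tbl 0x3A, slot 5 ⇒ 0x3C007 (P1/RW1/US1/PS0)
  lvl2: tbl 0x3C, slot 11 ⇒ 0x3F007 (P1/RW1/US1/PS0)
  ✓ 0x3FFCB  — 3 lookups
#2 VA=0x580000782 (r,user):
  lvl0: tbl 0x2E, slot 22 ⇒ 0x43087 (P1/RW1/US1/PS1)
  ✓ 0x43782 (huge @L0)  — 1 lookups

Access #0 fault: NONE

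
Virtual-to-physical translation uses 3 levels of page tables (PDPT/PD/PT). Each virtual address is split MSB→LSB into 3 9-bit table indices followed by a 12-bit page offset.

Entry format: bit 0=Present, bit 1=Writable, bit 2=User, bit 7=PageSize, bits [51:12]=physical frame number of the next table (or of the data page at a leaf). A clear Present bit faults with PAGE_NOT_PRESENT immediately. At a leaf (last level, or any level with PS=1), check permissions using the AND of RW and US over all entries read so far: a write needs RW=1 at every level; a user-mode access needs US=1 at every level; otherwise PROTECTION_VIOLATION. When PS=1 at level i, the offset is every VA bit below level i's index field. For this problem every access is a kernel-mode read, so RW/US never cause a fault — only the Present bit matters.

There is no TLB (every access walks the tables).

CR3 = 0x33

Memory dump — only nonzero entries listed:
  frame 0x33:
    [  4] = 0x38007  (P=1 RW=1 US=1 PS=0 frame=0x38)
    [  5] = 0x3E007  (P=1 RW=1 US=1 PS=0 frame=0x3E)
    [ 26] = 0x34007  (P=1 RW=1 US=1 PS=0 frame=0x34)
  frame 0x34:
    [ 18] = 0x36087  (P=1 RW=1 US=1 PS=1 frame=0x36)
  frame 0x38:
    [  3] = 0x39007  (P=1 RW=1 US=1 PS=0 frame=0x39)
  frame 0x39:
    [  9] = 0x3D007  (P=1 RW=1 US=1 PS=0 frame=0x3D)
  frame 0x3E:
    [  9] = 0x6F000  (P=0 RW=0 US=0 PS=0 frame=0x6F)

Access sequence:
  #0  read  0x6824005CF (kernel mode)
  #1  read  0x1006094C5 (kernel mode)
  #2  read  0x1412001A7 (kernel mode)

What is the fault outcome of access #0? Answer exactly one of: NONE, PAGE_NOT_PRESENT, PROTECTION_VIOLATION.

Per-access translation:
#0 VA=0x6824005CF (r,kernel):
  L0: frame=0x33 idx=26 entry=0x34007 [P=1 RW=1 US=1 PS=0]
  L1: frame=0x34 idx=18 entry=0x36087 [P=1 RW=1 US=1 PS=1]
  → PA=0x365CF (huge @L1)  (2 entries read)
#1 VA=0x1006094C5 (r,kernel):
  L0: frame=0x33 idx=4 entry=0x38007 [P=1 RW=1 US=1 PS=0]
  L1: frame=0x38 idx=3 entry=0x39007 [P=1 RW=1 US=1 PS=0]
  L2: frame=0x39 idx=9 entry=0x3D007 [P=1 RW=1 US=1 PS=0]
  → PA=0x3D4C5  (3 entries read)
#2 VA=0x1412001A7 (r,kernel):
  L0: frame=0x33 idx=5 entry=0x3E007 [P=1 RW=1 US=1 PS=0]
  L1: frame=0x3E idx=9 entry=0x6F000 [P=0 RW=0 US=0 PS=0]
  ✗ PAGE_NOT_PRESENT  [2 reads]

Access #0 fault: NONE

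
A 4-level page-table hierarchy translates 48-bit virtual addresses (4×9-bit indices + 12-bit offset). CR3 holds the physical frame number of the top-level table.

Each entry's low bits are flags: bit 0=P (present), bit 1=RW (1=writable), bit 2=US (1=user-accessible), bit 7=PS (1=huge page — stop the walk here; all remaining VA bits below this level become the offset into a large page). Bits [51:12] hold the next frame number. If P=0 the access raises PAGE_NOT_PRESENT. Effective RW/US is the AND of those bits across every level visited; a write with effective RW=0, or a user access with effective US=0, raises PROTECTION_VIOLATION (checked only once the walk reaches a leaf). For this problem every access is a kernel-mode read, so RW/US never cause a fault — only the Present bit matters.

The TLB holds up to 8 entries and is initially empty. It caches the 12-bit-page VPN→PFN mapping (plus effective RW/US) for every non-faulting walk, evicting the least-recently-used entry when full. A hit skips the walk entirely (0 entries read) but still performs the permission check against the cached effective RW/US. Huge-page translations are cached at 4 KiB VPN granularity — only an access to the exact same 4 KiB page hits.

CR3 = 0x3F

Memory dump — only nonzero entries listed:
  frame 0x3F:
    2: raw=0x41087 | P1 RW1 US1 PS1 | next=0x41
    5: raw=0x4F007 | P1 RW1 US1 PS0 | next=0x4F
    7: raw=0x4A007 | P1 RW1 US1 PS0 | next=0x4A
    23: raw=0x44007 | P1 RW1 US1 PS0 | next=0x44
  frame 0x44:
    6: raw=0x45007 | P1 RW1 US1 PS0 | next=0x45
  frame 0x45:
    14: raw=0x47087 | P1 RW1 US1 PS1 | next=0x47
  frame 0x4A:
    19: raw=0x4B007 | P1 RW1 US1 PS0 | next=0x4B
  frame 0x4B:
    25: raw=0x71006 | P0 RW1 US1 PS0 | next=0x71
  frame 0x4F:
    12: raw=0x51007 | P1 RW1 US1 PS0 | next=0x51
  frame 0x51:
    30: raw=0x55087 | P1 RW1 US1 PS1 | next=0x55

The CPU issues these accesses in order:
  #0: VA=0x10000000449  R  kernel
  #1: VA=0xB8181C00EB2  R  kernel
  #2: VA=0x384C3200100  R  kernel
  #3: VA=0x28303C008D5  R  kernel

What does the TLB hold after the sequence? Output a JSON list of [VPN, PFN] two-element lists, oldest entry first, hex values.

Per-access translation:
#0 VA=0x10000000449 (r,kernel):
  lvl0: tbl 0x3F, slot 2 ⇒ 0x41087 (P1/RW1/US1/PS1)
  → PA=0x41449 (huge @L0)  (1 entries read)
#1 VA=0xB8181C00EB2 (r,kernel):
  lvl0: tbl 0x3F, slot 23 ⇒ 0x44007 (P1/RW1/US1/PS0)
  lvl1: tbl 0x44, slot 6 ⇒ 0x45007 (P1/RW1/US1/PS0)
  lvl2: tbl 0x45, slot 14 ⇒ 0x47087 (P1/RW1/US1/PS1)
  → PA=0x47EB2 (huge @L2)  (3 entries read)
#2 VA=0x384C3200100 (r,kernel):
  lvl0: tbl 0x3F, slot 7 ⇒ 0x4A007 (P1/RW1/US1/PS0)
  lvl1: tbl 0x4A, slot 19 ⇒ 0x4B007 (P1/RW1/US1/PS0)
  lvl2: tbl 0x4B, slot 25 ⇒ 0x71006 (P0/RW1/US1/PS0)
  → PAGE_NOT_PRESENT  (3 entries read)
#3 VA=0x28303C008D5 (r,kernel):
  lvl0: tbl 0x3F, slot 5 ⇒ 0x4F007 (P1/RW1/US1/PS0)
  lvl1: tbl 0x4F, slot 12 ⇒ 0x51007 (P1/RW1/US1/PS0)
  lvl2: tbl 0x51, slot 30 ⇒ 0x55087 (P1/RW1/US1/PS1)
  → PA=0x558D5 (huge @L2)  (3 entries read)

TLB: [["0x10000000", "0x41"], ["0xB8181C00", "0x47"], ["0x28303C00", "0x55"]]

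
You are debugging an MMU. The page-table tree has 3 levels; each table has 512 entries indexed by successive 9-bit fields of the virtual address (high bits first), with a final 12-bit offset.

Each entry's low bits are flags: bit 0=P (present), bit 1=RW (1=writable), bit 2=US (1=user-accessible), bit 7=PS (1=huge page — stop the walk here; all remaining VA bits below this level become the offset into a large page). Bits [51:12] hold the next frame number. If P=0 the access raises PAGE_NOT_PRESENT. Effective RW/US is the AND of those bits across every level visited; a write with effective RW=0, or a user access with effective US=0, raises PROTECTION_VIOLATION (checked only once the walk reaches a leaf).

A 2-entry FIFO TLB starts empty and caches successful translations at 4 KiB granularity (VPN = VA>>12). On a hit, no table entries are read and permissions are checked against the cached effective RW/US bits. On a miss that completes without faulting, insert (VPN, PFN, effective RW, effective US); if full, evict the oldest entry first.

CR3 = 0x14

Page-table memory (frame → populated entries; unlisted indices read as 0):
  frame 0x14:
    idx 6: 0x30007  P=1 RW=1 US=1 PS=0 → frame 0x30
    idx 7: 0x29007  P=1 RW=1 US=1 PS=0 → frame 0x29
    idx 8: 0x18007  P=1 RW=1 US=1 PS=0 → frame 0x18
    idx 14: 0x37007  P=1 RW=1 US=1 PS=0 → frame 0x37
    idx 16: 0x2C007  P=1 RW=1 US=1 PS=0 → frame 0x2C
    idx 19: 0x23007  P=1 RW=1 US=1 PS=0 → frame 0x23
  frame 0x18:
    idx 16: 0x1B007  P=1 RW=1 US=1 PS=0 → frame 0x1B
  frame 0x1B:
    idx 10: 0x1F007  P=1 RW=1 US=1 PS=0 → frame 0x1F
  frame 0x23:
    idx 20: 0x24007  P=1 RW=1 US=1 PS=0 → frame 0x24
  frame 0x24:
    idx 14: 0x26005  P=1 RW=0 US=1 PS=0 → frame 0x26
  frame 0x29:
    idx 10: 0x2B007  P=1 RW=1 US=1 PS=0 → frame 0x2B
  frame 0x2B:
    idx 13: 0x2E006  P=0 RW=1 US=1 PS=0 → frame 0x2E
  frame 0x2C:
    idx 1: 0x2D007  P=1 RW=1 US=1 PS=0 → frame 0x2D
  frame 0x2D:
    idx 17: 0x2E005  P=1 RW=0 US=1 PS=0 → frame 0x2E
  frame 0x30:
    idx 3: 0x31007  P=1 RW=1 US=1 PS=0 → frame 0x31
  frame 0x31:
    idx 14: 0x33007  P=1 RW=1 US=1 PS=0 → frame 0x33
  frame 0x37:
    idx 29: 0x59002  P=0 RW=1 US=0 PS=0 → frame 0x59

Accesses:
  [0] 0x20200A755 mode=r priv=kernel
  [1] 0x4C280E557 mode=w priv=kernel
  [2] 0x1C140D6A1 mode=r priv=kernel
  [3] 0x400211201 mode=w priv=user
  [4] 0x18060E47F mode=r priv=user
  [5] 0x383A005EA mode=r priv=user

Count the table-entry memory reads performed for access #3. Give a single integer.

Trace:
#0 VA=0x20200A755 (r,kernel):
  [0] read 0x14 idx=8: raw=0x18007 flags P=1 W=1 U=1 S=0
  [1] read 0x18 idx=16: raw=0x1B007 flags P=1 W=1 U=1 S=0
  [2] read 0x1B idx=10: raw=0x1F007 flags P=1 W=1 U=1 S=0
  → PA=0x1F755  (3 entries read)
#1 VA=0x4C280E557 (w,kernel):
  [0] read 0x14 idx=19: raw=0x23007 flags P=1 W=1 U=1 S=0
  [1] read 0x23 idx=20: raw=0x24007 flags P=1 W=1 U=1 S=0
  [2] read 0x24 idx=14: raw=0x26005 flags P=1 W=0 U=1 S=0
  → PROTECTION_VIOLATION  (3 entries read)
#2 VA=0x1C140D6A1 (r,kernel):
  [0] read 0x14 idx=7: raw=0x29007 flags P=1 W=1 U=1 S=0
  [1] read 0x29 idx=10: raw=0x2B007 flags P=1 W=1 U=1 S=0
  [2] read 0x2B idx=13: raw=0x2E006 flags P=0 W=1 U=1 S=0
  → PAGE_NOT_PRESENT  (3 entries read)
#3 VA=0x400211201 (w,user):
  [0] read 0x14 idx=16: raw=0x2C007 flags P=1 W=1 U=1 S=0
  [1] read 0x2C idx=1: raw=0x2D007 flags P=1 W=1 U=1 S=0
  [2] read 0x2D idx=17: raw=0x2E005 flags P=1 W=0 U=1 S=0
  → PROTECTION_VIOLATION  (3 entries read)
#4 VA=0x18060E47F (r,user):
  [0] read 0x14 idx=6: raw=0x30007 flags P=1 W=1 U=1 S=0
  [1] read 0x30 idx=3: raw=0x31007 flags P=1 W=1 U=1 S=0
  [2] read 0x31 idx=14: raw=0x33007 flags P=1 W=1 U=1 S=0
  → PA=0x3347F  (3 entries read)
#5 VA=0x383A005EA (r,user):
  [0] read 0x14 idx=14: raw=0x37007 flags P=1 W=1 U=1 S=0
  [1] read 0x37 idx=29: raw=0x59002 flags P=0 W=1 U=0 S=0
  → PAGE_NOT_PRESENT  (2 entries read)

Entries read for #3: 3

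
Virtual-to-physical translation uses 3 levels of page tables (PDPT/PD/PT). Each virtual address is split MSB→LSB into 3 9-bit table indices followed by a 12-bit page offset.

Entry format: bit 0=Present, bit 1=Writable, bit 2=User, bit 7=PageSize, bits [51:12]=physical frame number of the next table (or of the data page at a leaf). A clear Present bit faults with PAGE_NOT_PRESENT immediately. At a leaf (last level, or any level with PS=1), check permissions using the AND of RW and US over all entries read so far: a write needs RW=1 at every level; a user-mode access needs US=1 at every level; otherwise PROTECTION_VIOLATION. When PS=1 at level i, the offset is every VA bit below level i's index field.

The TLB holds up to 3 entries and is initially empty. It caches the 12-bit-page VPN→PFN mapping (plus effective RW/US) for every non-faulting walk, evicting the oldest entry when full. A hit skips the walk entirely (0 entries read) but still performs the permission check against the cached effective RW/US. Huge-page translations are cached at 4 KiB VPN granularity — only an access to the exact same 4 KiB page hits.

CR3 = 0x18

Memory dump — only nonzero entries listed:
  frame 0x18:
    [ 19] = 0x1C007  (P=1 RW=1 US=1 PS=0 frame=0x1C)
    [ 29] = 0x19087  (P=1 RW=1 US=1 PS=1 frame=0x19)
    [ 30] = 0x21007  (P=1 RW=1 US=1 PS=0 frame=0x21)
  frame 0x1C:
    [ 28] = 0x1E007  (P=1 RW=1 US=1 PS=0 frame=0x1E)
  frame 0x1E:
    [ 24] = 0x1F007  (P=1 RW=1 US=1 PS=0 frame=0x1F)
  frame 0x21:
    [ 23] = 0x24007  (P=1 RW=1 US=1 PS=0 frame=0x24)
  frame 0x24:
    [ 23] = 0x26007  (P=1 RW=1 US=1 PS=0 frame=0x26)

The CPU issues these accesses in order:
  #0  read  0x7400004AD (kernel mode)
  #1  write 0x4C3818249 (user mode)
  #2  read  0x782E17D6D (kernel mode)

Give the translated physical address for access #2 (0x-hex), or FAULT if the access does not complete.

Trace:
#0 VA=0x7400004AD (r,kernel):
  [0] read 0x18 idx=29: raw=0x19087 flags P=1 W=1 U=1 S=1
  ⇒ phys 0x194AD (huge @L0)  [1 reads]
#1 VA=0x4C3818249 (w,user):
  [0] read 0x18 idx=19: raw=0x1C007 flags P=1 W=1 U=1 S=0
  [1] read 0x1C idx=28: raw=0x1E007 flags P=1 W=1 U=1 S=0
  [2] read 0x1E idx=24: raw=0x1F007 flags P=1 W=1 U=1 S=0
  ⇒ phys 0x1F249  [3 reads]
#2 VA=0x782E17D6D (r,kernel):
  [0] read 0x18 idx=30: raw=0x21007 flags P=1 W=1 U=1 S=0
  [1] read 0x21 idx=23: raw=0x24007 flags P=1 W=1 U=1 S=0
  [2] read 0x24 idx=23: raw=0x26007 flags P=1 W=1 U=1 S=0
  ⇒ phys 0x26D6D  [3 reads]

Access #2 PA: 0x26D6D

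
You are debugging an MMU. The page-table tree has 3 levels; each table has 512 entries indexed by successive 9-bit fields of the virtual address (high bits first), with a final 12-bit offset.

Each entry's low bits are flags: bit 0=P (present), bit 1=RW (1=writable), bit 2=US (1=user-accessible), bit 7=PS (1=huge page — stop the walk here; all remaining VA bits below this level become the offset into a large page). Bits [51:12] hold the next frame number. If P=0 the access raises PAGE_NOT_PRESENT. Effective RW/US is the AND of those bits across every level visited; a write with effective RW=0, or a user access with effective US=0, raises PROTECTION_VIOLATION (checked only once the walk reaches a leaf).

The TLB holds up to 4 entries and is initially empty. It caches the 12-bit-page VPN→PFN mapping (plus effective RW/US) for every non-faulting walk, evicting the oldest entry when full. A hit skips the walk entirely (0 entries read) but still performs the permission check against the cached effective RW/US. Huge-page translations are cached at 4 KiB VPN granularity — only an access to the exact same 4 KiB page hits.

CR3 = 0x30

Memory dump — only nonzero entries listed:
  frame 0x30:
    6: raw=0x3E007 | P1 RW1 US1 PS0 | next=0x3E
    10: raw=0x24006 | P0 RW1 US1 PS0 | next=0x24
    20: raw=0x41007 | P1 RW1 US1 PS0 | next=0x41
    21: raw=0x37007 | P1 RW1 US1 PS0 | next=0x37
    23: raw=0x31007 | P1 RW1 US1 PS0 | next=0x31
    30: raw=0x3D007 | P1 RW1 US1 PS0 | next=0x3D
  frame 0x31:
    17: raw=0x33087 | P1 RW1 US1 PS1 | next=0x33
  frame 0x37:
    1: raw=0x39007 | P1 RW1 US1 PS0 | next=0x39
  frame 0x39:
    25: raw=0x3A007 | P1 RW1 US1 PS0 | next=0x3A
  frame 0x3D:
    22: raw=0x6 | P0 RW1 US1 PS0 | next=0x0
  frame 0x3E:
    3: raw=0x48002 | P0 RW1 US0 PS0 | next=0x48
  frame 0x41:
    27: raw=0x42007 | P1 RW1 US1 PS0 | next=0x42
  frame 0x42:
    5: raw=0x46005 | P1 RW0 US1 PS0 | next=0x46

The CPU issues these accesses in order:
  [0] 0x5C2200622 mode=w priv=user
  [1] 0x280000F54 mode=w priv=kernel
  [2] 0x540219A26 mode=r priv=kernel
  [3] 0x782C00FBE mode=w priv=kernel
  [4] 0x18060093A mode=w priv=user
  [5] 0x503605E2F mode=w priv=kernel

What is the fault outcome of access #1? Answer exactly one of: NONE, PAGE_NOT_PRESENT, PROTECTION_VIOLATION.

Walk each access:
#0 VA=0x5C2200622 (w,user):
  lvl0: tbl 0x30, slot 23 ⇒ 0x31007 (P1/RW1/US1/PS0)
  lvl1: tbl 0x31, slot 17 ⇒ 0x33087 (P1/RW1/US1/PS1)
  ⇒ phys 0x33622 (huge @L1)  [2 reads]
#1 VA=0x280000F54 (w,kernel):
  lvl0: tbl 0x30, slot 10 ⇒ 0x24006 (P0/RW1/US1/PS0)
  ✗ PAGE_NOT_PRESENT  [1 reads]
#2 VA=0x540219A26 (r,kernel):
  lvl0: tbl 0x30, slot 21 ⇒ 0x37007 (P1/RW1/US1/PS0)
  lvl1: tbl 0x37, slot 1 ⇒ 0x39007 (P1/RW1/US1/PS0)
  lvl2: tbl 0x39, slot 25 ⇒ 0x3A007 (P1/RW1/US1/PS0)
  ⇒ phys 0x3AA26  [3 reads]
#3 VA=0x782C00FBE (w,kernel):
  lvl0: tbl 0x30, slot 30 ⇒ 0x3D007 (P1/RW1/US1/PS0)
  lvl1: tbl 0x3D, slot 22 ⇒ 0x6 (P0/RW1/US1/PS0)
  ✗ PAGE_NOT_PRESENT  [2 reads]
#4 VA=0x18060093A (w,user):
  lvl0: tbl 0x30, slot 6 ⇒ 0x3E007 (P1/RW1/US1/PS0)
  lvl1: tbl 0x3E, slot 3 ⇒ 0x48002 (P0/RW1/US0/PS0)
  ✗ PAGE_NOT_PRESENT  [2 reads]
#5 VA=0x503605E2F (w,kernel):
  lvl0: tbl 0x30, slot 20 ⇒ 0x41007 (P1/RW1/US1/PS0)
  lvl1: tbl 0x41, slot 27 ⇒ 0x42007 (P1/RW1/US1/PS0)
  lvl2: tbl 0x42, slot 5 ⇒ 0x46005 (P1/RW0/US1/PS0)
  ✗ PROTECTION_VIOLATION  [3 reads]

Access #1 fault: PAGE_NOT_PRESENT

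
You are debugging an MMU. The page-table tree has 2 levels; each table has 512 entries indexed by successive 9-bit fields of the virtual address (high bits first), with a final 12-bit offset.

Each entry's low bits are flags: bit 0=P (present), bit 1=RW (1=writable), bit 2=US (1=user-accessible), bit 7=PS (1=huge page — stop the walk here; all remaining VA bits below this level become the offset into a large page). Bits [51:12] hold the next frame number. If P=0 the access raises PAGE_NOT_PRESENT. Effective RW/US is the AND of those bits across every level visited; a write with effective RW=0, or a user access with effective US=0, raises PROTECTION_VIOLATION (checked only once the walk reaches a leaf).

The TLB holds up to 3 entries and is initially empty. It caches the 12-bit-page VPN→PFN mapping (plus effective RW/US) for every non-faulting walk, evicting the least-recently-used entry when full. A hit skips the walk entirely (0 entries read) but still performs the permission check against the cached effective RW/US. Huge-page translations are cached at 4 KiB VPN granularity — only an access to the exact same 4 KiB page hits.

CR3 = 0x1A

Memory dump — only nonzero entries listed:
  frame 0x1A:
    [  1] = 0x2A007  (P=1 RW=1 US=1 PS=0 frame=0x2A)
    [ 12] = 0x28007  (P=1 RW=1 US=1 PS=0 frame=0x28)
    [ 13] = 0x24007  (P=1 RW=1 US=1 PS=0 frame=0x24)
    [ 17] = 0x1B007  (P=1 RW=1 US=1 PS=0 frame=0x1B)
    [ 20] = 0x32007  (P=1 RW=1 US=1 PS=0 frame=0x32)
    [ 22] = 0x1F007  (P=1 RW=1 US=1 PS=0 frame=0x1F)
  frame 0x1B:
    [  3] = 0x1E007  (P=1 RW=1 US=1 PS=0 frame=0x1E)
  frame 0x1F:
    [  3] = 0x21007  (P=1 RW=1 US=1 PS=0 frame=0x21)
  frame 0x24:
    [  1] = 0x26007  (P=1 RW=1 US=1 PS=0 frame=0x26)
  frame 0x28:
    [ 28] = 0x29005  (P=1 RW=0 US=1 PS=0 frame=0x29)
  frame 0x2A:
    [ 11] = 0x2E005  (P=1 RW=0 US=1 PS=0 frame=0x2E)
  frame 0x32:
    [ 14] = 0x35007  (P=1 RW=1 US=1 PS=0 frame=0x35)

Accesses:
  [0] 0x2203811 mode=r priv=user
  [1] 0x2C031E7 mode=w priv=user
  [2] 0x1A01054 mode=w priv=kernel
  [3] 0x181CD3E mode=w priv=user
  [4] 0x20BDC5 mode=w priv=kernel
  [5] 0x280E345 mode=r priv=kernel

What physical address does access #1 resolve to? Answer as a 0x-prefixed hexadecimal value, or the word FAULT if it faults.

Per-access translation:
#0 VA=0x2203811 (r,user):
  L0 @0x1A[17] → 0x1B007  P=1,RW=1,US=1,PS=0
  L1 @0x1B[3] → 0x1E007  P=1,RW=1,US=1,PS=0
  → PA=0x1E811  (2 entries read)
#1 VA=0x2C031E7 (w,user):
  L0 @0x1A[22] → 0x1F007  P=1,RW=1,US=1,PS=0
  L1 @0x1F[3] → 0x21007  P=1,RW=1,US=1,PS=0
  → PA=0x211E7  (2 entries read)
#2 VA=0x1A01054 (w,kernel):
  L0 @0x1A[13] → 0x24007  P=1,RW=1,US=1,PS=0
  L1 @0x24[1] → 0x26007  P=1,RW=1,US=1,PS=0
  → PA=0x26054  (2 entries read)
#3 VA=0x181CD3E (w,user):
  L0 @0x1A[12] → 0x28007  P=1,RW=1,US=1,PS=0
  L1 @0x28[28] → 0x29005  P=1,RW=0,US=1,PS=0
  → PROTECTION_VIOLATION  (2 entries read)
#4 VA=0x20BDC5 (w,kernel):
  L0 @0x1A[1] → 0x2A007  P=1,RW=1,US=1,PS=0
  L1 @0x2A[11] → 0x2E005  P=1,RW=0,US=1,PS=0
  → PROTECTION_VIOLATION  (2 entries read)
#5 VA=0x280E345 (r,kernel):
  L0 @0x1A[20] → 0x32007  P=1,RW=1,US=1,PS=0
  L1 @0x32[14] → 0x35007  P=1,RW=1,US=1,PS=0
  → PA=0x35345  (2 entries read)

Access #1 PA: 0x211E7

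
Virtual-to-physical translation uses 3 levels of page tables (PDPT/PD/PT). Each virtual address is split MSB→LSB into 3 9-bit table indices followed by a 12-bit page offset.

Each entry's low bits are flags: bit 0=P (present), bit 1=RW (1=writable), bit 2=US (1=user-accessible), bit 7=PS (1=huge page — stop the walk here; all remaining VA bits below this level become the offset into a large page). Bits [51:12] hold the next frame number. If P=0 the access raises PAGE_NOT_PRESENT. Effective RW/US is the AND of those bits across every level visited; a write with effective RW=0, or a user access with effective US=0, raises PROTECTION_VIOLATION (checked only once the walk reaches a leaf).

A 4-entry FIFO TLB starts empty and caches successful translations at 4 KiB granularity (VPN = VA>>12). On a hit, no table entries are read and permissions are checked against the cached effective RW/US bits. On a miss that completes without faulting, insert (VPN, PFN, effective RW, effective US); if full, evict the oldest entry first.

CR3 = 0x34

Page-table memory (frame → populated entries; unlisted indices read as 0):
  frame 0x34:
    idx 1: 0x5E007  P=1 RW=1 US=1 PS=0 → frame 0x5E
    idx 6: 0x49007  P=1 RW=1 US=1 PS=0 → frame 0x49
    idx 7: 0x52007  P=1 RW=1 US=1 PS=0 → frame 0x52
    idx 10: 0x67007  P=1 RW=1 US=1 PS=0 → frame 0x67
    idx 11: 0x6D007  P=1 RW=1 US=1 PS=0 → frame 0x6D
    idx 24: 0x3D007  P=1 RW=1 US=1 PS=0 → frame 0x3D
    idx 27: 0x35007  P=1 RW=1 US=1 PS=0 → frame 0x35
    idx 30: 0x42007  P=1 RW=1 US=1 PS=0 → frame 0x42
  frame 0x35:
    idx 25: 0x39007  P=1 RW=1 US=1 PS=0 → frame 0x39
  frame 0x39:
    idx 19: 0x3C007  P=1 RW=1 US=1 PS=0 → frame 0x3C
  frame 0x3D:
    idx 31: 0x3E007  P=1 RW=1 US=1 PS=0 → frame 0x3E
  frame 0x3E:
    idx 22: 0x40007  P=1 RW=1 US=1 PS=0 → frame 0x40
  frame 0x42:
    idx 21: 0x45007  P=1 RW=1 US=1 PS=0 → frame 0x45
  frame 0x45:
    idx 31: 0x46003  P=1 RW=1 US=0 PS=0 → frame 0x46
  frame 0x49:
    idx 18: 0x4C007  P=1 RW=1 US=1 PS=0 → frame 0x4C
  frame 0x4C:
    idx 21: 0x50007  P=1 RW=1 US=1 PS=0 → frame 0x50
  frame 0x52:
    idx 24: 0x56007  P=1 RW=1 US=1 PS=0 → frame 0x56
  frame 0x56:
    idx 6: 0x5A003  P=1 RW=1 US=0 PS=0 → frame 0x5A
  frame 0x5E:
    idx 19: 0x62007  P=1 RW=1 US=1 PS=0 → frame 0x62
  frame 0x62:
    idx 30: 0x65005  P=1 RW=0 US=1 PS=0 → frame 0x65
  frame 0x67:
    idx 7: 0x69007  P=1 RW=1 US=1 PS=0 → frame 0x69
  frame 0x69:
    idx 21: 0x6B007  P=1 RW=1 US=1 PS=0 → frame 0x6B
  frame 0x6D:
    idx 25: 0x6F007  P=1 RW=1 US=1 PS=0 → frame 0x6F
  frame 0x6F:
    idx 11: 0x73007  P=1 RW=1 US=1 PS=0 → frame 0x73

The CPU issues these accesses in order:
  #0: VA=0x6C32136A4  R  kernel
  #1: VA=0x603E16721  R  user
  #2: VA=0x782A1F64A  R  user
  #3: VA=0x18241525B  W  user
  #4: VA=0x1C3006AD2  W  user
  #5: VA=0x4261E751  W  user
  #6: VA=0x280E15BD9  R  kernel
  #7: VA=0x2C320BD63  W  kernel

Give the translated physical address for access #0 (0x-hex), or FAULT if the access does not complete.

Per-access translation:
#0 VA=0x6C32136A4 (r,kernel):
  [0] read 0x34 idx=27: raw=0x35007 flags P=1 W=1 U=1 S=0
  [1] read 0x35 idx=25: raw=0x39007 flags P=1 W=1 U=1 S=0
  [2] read 0x39 idx=19: raw=0x3C007 flags P=1 W=1 U=1 S=0
  ✓ 0x3C6A4  — 3 lookups
#1 VA=0x603E16721 (r,user):
  [0] read 0x34 idx=24: raw=0x3D007 flags P=1 W=1 U=1 S=0
  [1] read 0x3D idx=31: raw=0x3E007 flags P=1 W=1 U=1 S=0
  [2] read 0x3E idx=22: raw=0x40007 flags P=1 W=1 U=1 S=0
  ✓ 0x40721  — 3 lookups
#2 VA=0x782A1F64A (r,user):
  [0] read 0x34 idx=30: raw=0x42007 flags P=1 W=1 U=1 S=0
  [1] read 0x42 idx=21: raw=0x45007 flags P=1 W=1 U=1 S=0
  [2] read 0x45 idx=31: raw=0x46003 flags P=1 W=1 U=0 S=0
  ⇒ fault: PROTECTION_VIOLATION  — 3 lookups
#3 VA=0x18241525B (w,user):
  [0] read 0x34 idx=6: raw=0x49007 flags P=1 W=1 U=1 S=0
  [1] read 0x49 idx=18: raw=0x4C007 flags P=1 W=1 U=1 S=0
  [2] read 0x4C idx=21: raw=0x50007 flags P=1 W=1 U=1 S=0
  ✓ 0x5025B  — 3 lookups
#4 VA=0x1C3006AD2 (w,user):
  [0] read 0x34 idx=7: raw=0x52007 flags P=1 W=1 U=1 S=0
  [1] read 0x52 idx=24: raw=0x56007 flags P=1 W=1 U=1 S=0
  [2] read 0x56 idx=6: raw=0x5A003 flags P=1 W=1 U=0 S=0
  ⇒ fault: PROTECTION_VIOLATION  — 3 lookups
#5 VA=0x4261E751 (w,user):
  [0] read 0x34 idx=1: raw=0x5E007 flags P=1 W=1 U=1 S=0
  [1] read 0x5E idx=19: raw=0x62007 flags P=1 W=1 U=1 S=0
  [2] read 0x62 idx=30: raw=0x65005 flags P=1 W=0 U=1 S=0
  ⇒ fault: PROTECTION_VIOLATION  — 3 lookups
#6 VA=0x280E15BD9 (r,kernel):
  [0] read 0x34 idx=10: raw=0x67007 flags P=1 W=1 U=1 S=0
  [1] read 0x67 idx=7: raw=0x69007 flags P=1 W=1 U=1 S=0
  [2] read 0x69 idx=21: raw=0x6B007 flags P=1 W=1 U=1 S=0
  ✓ 0x6BBD9  — 3 lookups
#7 VA=0x2C320BD63 (w,kernel):
  [0] read 0x34 idx=11: raw=0x6D007 flags P=1 W=1 U=1 S=0
  [1] read 0x6D idx=25: raw=0x6F007 flags P=1 W=1 U=1 S=0
  [2] read 0x6F idx=11: raw=0x73007 flags P=1 W=1 U=1 S=0
  ✓ 0x73D63  — 3 lookups

Access #0 PA: 0x3C6A4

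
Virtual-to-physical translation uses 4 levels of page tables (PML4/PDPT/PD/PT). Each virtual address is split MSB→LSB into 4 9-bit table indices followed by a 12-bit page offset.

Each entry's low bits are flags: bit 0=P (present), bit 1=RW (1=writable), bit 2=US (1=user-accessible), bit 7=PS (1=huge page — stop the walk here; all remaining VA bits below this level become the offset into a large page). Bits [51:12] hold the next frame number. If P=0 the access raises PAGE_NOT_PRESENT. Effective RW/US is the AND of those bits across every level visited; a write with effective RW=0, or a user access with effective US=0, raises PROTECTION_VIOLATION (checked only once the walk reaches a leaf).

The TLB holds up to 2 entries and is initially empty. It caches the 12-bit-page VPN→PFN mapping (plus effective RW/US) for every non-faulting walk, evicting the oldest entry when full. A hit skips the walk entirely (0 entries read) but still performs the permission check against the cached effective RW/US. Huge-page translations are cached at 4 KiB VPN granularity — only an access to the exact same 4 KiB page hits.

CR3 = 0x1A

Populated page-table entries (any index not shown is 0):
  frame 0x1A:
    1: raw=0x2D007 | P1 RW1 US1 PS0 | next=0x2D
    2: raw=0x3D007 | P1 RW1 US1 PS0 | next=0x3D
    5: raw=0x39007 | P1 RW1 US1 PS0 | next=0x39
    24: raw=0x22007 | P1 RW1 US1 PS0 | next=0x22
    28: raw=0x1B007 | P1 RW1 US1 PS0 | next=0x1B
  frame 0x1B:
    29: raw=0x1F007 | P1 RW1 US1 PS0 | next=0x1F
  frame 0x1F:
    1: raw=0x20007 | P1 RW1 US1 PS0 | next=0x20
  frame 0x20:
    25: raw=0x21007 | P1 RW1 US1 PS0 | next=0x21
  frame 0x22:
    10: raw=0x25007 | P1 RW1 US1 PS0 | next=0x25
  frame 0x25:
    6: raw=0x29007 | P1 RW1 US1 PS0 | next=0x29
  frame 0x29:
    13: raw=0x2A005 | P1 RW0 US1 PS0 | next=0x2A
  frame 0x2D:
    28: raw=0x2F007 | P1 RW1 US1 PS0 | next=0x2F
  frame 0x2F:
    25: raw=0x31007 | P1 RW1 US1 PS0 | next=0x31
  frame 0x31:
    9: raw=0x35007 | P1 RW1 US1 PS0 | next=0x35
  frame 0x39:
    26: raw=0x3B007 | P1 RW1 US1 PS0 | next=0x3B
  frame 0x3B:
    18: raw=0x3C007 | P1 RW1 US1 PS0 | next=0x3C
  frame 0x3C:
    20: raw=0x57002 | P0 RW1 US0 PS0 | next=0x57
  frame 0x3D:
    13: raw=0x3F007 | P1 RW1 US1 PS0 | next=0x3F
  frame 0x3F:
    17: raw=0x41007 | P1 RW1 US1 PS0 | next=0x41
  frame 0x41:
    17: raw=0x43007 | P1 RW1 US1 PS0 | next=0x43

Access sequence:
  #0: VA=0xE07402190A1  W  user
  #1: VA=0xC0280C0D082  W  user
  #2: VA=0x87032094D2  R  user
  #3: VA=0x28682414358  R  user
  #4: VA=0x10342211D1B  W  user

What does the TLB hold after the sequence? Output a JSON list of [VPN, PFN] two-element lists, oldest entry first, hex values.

Trace:
#0 VA=0xE07402190A1 (w,user):
  lvl0: tbl 0x1A, slot 28 ⇒ 0x1B007 (P1/RW1/US1/PS0)
  lvl1: tbl 0x1B, slot 29 ⇒ 0x1F007 (P1/RW1/US1/PS0)
  lvl2: tbl 0x1F, slot 1 ⇒ 0x20007 (P1/RW1/US1/PS0)
  lvl3: tbl 0x20, slot 25 ⇒ 0x21007 (P1/RW1/US1/PS0)
  ✓ 0x210A1  — 4 lookups
#1 VA=0xC0280C0D082 (w,user):
  lvl0: tbl 0x1A, slot 24 ⇒ 0x22007 (P1/RW1/US1/PS0)
  lvl1: tbl 0x22, slot 10 ⇒ 0x25007 (P1/RW1/US1/PS0)
  lvl2: tbl 0x25, slot 6 ⇒ 0x29007 (P1/RW1/US1/PS0)
  lvl3: tbl 0x29, slot 13 ⇒ 0x2A005 (P1/RW0/US1/PS0)
  ⇒ fault: PROTECTION_VIOLATION  — 4 lookups
#2 VA=0x87032094D2 (r,user):
  lvl0: tbl 0x1A, slot 1 ⇒ 0x2D007 (P1/RW1/US1/PS0)
  lvl1: tbl 0x2D, slot 28 ⇒ 0x2F007 (P1/RW1/US1/PS0)
  lvl2: tbl 0x2F, slot 25 ⇒ 0x31007 (P1/RW1/US1/PS0)
  lvl3: tbl 0x31, slot 9 ⇒ 0x35007 (P1/RW1/US1/PS0)
  ✓ 0x354D2  — 4 lookups
#3 VA=0x28682414358 (r,user):
  lvl0: tbl 0x1A, slot 5 ⇒ 0x39007 (P1/RW1/US1/PS0)
  lvl1: tbl 0x39, slot 26 ⇒ 0x3B007 (P1/RW1/US1/PS0)
  lvl2: tbl 0x3B, slot 18 ⇒ 0x3C007 (P1/RW1/US1/PS0)
  lvl3: tbl 0x3C, slot 20 ⇒ 0x57002 (P0/RW1/US0/PS0)
  ⇒ fault: PAGE_NOT_PRESENT  — 4 lookups
#4 VA=0x10342211D1B (w,user):
  lvl0: tbl 0x1A, slot 2 ⇒ 0x3D007 (P1/RW1/US1/PS0)
  lvl1: tbl 0x3D, slot 13 ⇒ 0x3F007 (P1/RW1/US1/PS0)
  lvl2: tbl 0x3F, slot 17 ⇒ 0x41007 (P1/RW1/US1/PS0)
  lvl3: tbl 0x41, slot 17 ⇒ 0x43007 (P1/RW1/US1/PS0)
  ✓ 0x43D1B  — 4 lookups

TLB: [["0x8703209", "0x35"], ["0x10342211", "0x43"]]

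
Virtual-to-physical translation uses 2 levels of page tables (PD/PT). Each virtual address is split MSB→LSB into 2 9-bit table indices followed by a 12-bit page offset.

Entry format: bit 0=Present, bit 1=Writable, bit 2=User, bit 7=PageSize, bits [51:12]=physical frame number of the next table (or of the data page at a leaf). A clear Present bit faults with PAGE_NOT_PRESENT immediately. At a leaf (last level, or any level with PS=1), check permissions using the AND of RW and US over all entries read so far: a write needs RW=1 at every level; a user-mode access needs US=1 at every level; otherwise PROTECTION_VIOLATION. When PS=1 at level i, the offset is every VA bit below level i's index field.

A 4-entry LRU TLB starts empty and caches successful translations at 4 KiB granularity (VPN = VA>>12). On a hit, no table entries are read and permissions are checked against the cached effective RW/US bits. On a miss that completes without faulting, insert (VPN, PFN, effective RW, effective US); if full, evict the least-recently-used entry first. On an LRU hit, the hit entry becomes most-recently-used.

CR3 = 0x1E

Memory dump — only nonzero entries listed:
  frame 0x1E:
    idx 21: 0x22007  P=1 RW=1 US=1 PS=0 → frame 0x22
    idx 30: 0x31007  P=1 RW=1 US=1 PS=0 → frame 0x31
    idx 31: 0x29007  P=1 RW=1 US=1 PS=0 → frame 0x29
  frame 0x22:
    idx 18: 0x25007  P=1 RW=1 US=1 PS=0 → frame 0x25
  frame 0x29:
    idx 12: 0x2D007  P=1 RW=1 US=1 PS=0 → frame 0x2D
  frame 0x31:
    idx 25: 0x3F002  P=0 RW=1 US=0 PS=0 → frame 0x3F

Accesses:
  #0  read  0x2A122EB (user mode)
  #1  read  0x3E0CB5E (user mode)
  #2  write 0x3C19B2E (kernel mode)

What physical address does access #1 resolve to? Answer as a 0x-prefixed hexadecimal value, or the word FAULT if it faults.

Trace:
#0 VA=0x2A122EB (r,user):
  L0: frame=0x1E idx=21 entry=0x22007 [P=1 RW=1 US=1 PS=0]
  L1: frame=0x22 idx=18 entry=0x25007 [P=1 RW=1 US=1 PS=0]
  → PA=0x252EB  (2 entries read)
#1 VA=0x3E0CB5E (r,user):
  L0: frame=0x1E idx=31 entry=0x29007 [P=1 RW=1 US=1 PS=0]
  L1: frame=0x29 idx=12 entry=0x2D007 [P=1 RW=1 US=1 PS=0]
  → PA=0x2DB5E  (2 entries read)
#2 VA=0x3C19B2E (w,kernel):
  L0: frame=0x1E idx=30 entry=0x31007 [P=1 RW=1 US=1 PS=0]
  L1: frame=0x31 idx=25 entry=0x3F002 [P=0 RW=1 US=0 PS=0]
  ✗ PAGE_NOT_PRESENT  [2 reads]

Access #1 PA: 0x2DB5E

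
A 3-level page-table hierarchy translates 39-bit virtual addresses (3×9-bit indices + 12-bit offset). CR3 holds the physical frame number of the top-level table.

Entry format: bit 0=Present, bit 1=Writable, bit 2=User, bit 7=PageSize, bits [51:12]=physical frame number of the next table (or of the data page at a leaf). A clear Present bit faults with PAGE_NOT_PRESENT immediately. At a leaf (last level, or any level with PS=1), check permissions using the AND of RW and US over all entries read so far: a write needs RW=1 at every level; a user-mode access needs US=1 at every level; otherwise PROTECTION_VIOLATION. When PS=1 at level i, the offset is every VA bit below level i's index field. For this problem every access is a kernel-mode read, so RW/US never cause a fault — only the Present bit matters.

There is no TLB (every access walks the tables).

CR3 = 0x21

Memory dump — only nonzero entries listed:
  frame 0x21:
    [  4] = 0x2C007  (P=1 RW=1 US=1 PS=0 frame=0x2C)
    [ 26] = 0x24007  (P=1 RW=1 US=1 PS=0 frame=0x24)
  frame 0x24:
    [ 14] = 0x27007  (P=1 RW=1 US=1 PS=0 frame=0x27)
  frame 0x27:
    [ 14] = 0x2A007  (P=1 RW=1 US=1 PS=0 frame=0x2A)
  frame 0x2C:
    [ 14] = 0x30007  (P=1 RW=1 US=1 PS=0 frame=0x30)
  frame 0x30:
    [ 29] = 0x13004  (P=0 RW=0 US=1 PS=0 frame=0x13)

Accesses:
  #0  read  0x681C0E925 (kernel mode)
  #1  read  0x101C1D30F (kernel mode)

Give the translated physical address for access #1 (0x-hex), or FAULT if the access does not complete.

Walk each access:
#0 VA=0x681C0E925 (r,kernel):
  L0 @0x21[26] → 0x24007  P=1,RW=1,US=1,PS=0
  L1 @0x24[14] → 0x27007  P=1,RW=1,US=1,PS=0
  L2 @0x27[14] → 0x2A007  P=1,RW=1,US=1,PS=0
  → PA=0x2A925  (3 entries read)
#1 VA=0x101C1D30F (r,kernel):
  L0 @0x21[4] → 0x2C007  P=1,RW=1,US=1,PS=0
  L1 @0x2C[14] → 0x30007  P=1,RW=1,US=1,PS=0
  L2 @0x30[29] → 0x13004  P=0,RW=0,US=1,PS=0
  → PAGE_NOT_PRESENT  (3 entries read)

Access #1 PA: FAULT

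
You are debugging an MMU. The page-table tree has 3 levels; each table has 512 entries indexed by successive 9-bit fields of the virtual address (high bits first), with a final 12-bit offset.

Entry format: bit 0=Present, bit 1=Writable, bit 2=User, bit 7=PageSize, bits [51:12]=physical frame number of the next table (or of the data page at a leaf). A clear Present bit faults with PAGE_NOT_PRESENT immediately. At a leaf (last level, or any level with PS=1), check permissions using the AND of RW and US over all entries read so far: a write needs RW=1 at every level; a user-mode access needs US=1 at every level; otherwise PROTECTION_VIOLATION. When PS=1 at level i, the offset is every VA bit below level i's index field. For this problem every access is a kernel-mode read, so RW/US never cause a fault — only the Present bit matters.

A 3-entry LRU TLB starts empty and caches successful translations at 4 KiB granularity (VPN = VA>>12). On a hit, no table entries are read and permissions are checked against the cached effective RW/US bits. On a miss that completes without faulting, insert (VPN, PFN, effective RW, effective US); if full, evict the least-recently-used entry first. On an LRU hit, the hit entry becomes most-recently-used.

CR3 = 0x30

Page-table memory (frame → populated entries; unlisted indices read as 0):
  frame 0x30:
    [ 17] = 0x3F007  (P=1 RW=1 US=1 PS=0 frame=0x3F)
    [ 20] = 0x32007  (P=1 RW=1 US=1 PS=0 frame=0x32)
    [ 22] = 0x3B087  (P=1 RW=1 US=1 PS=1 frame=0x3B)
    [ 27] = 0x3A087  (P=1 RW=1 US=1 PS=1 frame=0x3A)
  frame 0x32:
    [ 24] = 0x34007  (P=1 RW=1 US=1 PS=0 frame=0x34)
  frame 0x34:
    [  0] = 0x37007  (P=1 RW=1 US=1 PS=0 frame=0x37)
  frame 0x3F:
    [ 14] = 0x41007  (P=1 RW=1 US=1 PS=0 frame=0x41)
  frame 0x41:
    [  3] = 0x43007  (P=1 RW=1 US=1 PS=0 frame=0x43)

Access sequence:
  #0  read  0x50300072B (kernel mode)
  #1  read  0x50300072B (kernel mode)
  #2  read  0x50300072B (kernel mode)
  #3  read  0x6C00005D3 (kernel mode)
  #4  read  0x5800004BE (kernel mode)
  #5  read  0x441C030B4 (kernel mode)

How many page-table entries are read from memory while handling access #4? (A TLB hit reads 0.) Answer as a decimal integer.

Walk each access:
#0 VA=0x50300072B (r,kernel):
  lvl0: tbl 0x30, slot 20 ⇒ 0x32007 (P1/RW1/US1/PS0)
  lvl1: tbl 0x32, slot 24 ⇒ 0x34007 (P1/RW1/US1/PS0)
  lvl2: tbl 0x34, slot 0 ⇒ 0x37007 (P1/RW1/US1/PS0)
  → PA=0x3772B  (3 entries read)
#1 VA=0x50300072B (r,kernel):
  TLB hit vpn=0x503000 → PA=0x3772B
#2 VA=0x50300072B (r,kernel):
  TLB hit vpn=0x503000 → PA=0x3772B
#3 VA=0x6C00005D3 (r,kernel):
  lvl0: tbl 0x30, slot 27 ⇒ 0x3A087 (P1/RW1/US1/PS1)
  → PA=0x3A5D3 (huge @L0)  (1 entries read)
#4 VA=0x5800004BE (r,kernel):
  lvl0: tbl 0x30, slot 22 ⇒ 0x3B087 (P1/RW1/US1/PS1)
  → PA=0x3B4BE (huge @L0)  (1 entries read)
#5 VA=0x441C030B4 (r,kernel):
  lvl0: tbl 0x30, slot 17 ⇒ 0x3F007 (P1/RW1/US1/PS0)
  lvl1: tbl 0x3F, slot 14 ⇒ 0x41007 (P1/RW1/US1/PS0)
  lvl2: tbl 0x41, slot 3 ⇒ 0x43007 (P1/RW1/US1/PS0)
  → PA=0x430B4  (3 entries read)

Entries read for #4: 1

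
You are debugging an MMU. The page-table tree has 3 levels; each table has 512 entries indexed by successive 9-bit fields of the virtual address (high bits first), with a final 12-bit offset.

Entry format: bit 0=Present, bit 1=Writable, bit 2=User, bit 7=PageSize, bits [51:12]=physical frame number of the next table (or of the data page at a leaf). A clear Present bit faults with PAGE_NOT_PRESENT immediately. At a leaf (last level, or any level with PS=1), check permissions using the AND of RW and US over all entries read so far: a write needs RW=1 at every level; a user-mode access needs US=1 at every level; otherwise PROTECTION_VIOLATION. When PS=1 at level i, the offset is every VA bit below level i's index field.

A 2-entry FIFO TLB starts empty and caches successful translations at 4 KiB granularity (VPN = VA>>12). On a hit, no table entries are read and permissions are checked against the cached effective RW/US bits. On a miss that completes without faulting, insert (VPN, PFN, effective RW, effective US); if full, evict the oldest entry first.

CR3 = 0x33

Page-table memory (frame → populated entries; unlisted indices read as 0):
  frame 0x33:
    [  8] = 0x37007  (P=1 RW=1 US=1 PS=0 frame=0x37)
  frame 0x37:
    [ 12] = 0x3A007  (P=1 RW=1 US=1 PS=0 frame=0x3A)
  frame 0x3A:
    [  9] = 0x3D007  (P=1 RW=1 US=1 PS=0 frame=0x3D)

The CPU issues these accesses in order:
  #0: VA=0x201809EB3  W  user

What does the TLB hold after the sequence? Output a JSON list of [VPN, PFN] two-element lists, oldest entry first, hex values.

Walk each access:
#0 VA=0x201809EB3 (w,user):
  L0: frame=0x33 idx=8 entry=0x37007 [P=1 RW=1 US=1 PS=0]
  L1: frame=0x37 idx=12 entry=0x3A007 [P=1 RW=1 US=1 PS=0]
  L2: frame=0x3A idx=9 entry=0x3D007 [P=1 RW=1 US=1 PS=0]
  ✓ 0x3DEB3  — 3 lookups

TLB: [["0x201809", "0x3D"]]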